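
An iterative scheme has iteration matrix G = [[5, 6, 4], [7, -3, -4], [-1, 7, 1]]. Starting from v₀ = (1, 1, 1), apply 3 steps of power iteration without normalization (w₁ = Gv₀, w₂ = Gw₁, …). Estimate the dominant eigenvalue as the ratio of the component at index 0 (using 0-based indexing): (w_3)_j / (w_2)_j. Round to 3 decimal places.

w1 = Gv₀ = (5·1 + 6·1 + 4·1; 7·1 + (-3)·1 + (-4)·1; (-1)·1 + 7·1 + 1·1) = (15, 0, 7)
w2 = Gw1 = (5·15 + 6·0 + 4·7; 7·15 + (-3)·0 + (-4)·7; (-1)·15 + 7·0 + 1·7) = (103, 77, -8)
w3 = Gw2 = (945, 522, 428)
Ratio at component: 945 / 103 = 9.175

9.175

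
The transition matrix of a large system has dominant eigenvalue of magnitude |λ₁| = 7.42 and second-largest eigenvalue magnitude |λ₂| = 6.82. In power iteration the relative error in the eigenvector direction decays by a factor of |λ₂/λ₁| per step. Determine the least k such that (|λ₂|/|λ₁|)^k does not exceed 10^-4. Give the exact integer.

110

|λ₂/λ₁| = 6.82/7.42 = 0.91914
Need k ≥ ln(10^-4) / ln(0.91914) = -9.2103 / -0.0843 ≈ 109.231
Smallest integer k satisfying the bound: 110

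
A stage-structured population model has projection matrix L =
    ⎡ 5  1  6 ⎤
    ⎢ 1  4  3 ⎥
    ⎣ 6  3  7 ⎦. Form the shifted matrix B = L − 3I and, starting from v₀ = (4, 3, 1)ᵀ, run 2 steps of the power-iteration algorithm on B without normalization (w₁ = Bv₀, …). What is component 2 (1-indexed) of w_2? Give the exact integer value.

B = L − 3I has rows (2, 1, 6); (1, 1, 3); (6, 3, 4)
w1 = Bv₀ = (2·4 + 1·3 + 6·1; 1·4 + 1·3 + 3·1; 6·4 + 3·3 + 4·1) = (17, 10, 37)
w2 = Bw1 = (2·17 + 1·10 + 6·37; 1·17 + 1·10 + 3·37; 6·17 + 3·10 + 4·37) = (266, 138, 280)
Requested component of w2: 138

138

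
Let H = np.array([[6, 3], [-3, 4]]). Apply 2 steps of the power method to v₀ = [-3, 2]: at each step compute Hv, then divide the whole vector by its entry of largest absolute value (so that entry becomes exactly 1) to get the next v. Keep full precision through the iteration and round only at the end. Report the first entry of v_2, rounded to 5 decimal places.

Hv0 = (-12.000000, 17.000000); divide by 17.000000 → v1 = (-0.705882, 1.000000)
Hv1 = (-1.235294, 6.117647); divide by 6.117647 → v2 = (-0.201923, 1.000000)
Requested entry of v2: -21/104 = -0.20192

-0.20192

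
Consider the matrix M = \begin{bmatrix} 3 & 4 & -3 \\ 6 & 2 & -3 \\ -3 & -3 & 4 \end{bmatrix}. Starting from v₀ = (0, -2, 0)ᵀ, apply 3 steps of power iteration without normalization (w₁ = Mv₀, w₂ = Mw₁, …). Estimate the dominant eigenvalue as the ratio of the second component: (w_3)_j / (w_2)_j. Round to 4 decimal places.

w1 = Mv₀ = (-8, -4, 6)
w2 = Mw1 = (-58, -74, 60)
w3 = Mw2 = (-650, -676, 636)
Ratio at component: -676 / -74 = 9.1351

9.1351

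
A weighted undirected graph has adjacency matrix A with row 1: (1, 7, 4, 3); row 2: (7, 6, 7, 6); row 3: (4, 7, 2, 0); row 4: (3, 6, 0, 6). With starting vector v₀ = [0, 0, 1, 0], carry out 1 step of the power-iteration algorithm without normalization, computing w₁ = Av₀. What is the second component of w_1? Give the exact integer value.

w1 = Av₀ = (1·0 + 7·0 + 4·1 + 3·0; 7·0 + 6·0 + 7·1 + 6·0; 4·0 + 7·0 + 2·1 + 0·0; 3·0 + 6·0 + 0·1 + 6·0) = (4, 7, 2, 0)
The requested component of w1 is 7.

7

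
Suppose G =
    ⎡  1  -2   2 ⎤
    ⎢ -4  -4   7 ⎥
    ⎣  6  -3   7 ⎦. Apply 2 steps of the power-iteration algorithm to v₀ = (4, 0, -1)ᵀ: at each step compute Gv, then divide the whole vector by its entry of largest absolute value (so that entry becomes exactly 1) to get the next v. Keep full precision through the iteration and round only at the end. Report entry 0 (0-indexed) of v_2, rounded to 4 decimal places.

Gv0 = (2.00000, -23.00000, 17.00000); divide by -23.00000 → v1 = (-0.08696, 1.00000, -0.73913)
Gv1 = (-3.56522, -8.82609, -8.69565); divide by -8.82609 → v2 = (0.40394, 1.00000, 0.98522)
Requested entry of v2: 82/203 = 0.4039

0.4039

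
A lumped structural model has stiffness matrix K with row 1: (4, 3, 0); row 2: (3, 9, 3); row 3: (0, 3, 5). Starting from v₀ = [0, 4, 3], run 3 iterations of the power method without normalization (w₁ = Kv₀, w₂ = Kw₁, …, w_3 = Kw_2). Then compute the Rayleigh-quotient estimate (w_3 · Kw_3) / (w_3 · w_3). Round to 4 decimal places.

w1 = Kv₀ = (12, 45, 27)
w2 = Kw1 = (183, 522, 270)
w3 = Kw2 = (2298, 6057, 2916)
Kw3 = (27363, 70155, 32751)
w3·Kw3 = 2298·27363 + 6057·70155 + 2916·32751 = 583310925; w3·w3 = 2298·2298 + 6057·6057 + 2916·2916 = 50471109
λ ≈ 583310925/50471109 = 11.5573

λ ≈ 11.5573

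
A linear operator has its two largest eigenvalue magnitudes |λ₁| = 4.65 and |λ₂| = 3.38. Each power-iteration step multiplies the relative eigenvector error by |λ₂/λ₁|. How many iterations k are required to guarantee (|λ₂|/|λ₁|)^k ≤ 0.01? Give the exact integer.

|λ₂/λ₁| = 3.38/4.65 = 0.72688
Need k ≥ ln(0.01) / ln(0.72688) = -4.6052 / -0.3190 ≈ 14.437
Smallest integer k satisfying the bound: 15

15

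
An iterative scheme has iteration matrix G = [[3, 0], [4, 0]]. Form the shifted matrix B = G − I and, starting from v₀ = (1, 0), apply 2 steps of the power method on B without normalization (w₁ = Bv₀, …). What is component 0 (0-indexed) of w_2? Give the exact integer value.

B = G − I has rows (2, 0); (4, -1)
w1 = Bv₀ = (2, 4)
w2 = Bw1 = (4, 4)
Requested component of w2: 4

4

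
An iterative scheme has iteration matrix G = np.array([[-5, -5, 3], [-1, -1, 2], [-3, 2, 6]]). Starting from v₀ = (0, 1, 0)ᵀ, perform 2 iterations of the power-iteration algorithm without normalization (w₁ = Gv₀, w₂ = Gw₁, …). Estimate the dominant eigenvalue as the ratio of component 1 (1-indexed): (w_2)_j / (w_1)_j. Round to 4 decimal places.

λ ≈ -7.2000

w1 = Gv₀ = (-5, -1, 2)
w2 = Gw1 = (36, 10, 25)
Ratio at component: 36 / -5 = -7.2000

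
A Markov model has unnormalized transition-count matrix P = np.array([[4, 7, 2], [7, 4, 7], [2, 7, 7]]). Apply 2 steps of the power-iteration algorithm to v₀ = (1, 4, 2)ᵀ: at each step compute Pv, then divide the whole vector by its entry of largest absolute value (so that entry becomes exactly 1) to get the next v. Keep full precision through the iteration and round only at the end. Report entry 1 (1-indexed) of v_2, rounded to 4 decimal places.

Pv0 = (36.00000, 37.00000, 44.00000); divide by 44.00000 → v1 = (0.81818, 0.84091, 1.00000)
Pv1 = (11.15909, 16.09091, 14.52273); divide by 16.09091 → v2 = (0.69350, 1.00000, 0.90254)
Requested entry of v2: 491/708 = 0.6935

0.6935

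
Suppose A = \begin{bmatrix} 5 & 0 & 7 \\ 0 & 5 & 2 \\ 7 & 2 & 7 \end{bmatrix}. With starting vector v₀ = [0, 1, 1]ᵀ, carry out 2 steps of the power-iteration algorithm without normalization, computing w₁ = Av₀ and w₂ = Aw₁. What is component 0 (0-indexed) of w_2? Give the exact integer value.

98

w1 = Av₀ = (5·0 + 0·1 + 7·1; 0·0 + 5·1 + 2·1; 7·0 + 2·1 + 7·1) = (7, 7, 9)
w2 = Aw1 = (5·7 + 0·7 + 7·9; 0·7 + 5·7 + 2·9; 7·7 + 2·7 + 7·9) = (98, 53, 126)
The requested component of w2 is 98.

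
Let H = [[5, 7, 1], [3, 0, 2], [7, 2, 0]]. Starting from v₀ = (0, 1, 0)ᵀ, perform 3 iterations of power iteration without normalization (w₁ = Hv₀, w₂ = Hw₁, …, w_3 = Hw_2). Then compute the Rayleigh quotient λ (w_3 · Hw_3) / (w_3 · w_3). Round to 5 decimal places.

w1 = Hv₀ = (5·0 + 7·1 + 1·0; 3·0 + 0·1 + 2·0; 7·0 + 2·1 + 0·0) = (7, 0, 2)
w2 = Hw1 = (5·7 + 7·0 + 1·2; 3·7 + 0·0 + 2·2; 7·7 + 2·0 + 0·2) = (37, 25, 49)
w3 = Hw2 = (409, 209, 309)
Hw3 = (3817, 1845, 3281)
w3·Hw3 = 409·3817 + 209·1845 + 309·3281 = 2960587; w3·w3 = 409·409 + 209·209 + 309·309 = 306443
λ ≈ 2960587/306443 = 9.66113

λ ≈ 9.66113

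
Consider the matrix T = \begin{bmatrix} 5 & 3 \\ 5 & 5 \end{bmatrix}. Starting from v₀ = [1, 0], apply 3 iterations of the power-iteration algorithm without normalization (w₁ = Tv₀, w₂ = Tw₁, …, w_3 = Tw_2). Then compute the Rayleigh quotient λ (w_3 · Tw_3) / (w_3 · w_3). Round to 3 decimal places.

8.877

w1 = Tv₀ = (5, 5)
w2 = Tw1 = (40, 50)
w3 = Tw2 = (350, 450)
Tw3 = (3100, 4000)
w3·Tw3 = 350·3100 + 450·4000 = 2885000; w3·w3 = 350·350 + 450·450 = 325000
λ ≈ 2885000/325000 = 8.877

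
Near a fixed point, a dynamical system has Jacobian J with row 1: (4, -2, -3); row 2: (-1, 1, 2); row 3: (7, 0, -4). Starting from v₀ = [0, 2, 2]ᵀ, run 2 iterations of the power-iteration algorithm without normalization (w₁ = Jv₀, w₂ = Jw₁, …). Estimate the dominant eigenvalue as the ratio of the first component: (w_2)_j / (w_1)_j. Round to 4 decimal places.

2.8000

w1 = Jv₀ = (-10, 6, -8)
w2 = Jw1 = (-28, 0, -38)
Ratio at component: -28 / -10 = 2.8000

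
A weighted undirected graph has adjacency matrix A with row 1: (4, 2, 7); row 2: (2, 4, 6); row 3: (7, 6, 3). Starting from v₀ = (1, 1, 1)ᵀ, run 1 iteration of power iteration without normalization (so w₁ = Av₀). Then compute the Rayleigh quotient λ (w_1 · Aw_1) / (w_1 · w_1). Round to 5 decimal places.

λ ≈ 13.81371

w1 = Av₀ = (4·1 + 2·1 + 7·1; 2·1 + 4·1 + 6·1; 7·1 + 6·1 + 3·1) = (13, 12, 16)
Aw1 = (188, 170, 211)
w1·Aw1 = 13·188 + 12·170 + 16·211 = 7860; w1·w1 = 13·13 + 12·12 + 16·16 = 569
λ ≈ 7860/569 = 13.81371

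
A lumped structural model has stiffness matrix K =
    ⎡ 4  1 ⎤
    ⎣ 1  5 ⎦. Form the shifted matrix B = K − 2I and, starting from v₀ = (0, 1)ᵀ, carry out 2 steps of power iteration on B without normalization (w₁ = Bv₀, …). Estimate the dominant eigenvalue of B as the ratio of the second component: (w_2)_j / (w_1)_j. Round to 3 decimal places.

B = K − 2I has rows (2, 1); (1, 3)
w1 = Bv₀ = (2·0 + 1·1; 1·0 + 3·1) = (1, 3)
w2 = Bw1 = (2·1 + 1·3; 1·1 + 3·3) = (5, 10)
Ratio: 10/3 = 3.333

3.333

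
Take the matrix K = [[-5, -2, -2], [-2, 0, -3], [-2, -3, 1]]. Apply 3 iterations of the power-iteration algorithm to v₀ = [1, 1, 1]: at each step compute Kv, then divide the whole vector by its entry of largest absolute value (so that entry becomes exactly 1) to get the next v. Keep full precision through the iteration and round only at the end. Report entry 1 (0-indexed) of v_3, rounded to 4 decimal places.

0.4919

Kv0 = (-9.00000, -5.00000, -4.00000); divide by -9.00000 → v1 = (1.00000, 0.55556, 0.44444)
Kv1 = (-7.00000, -3.33333, -3.22222); divide by -7.00000 → v2 = (1.00000, 0.47619, 0.46032)
Kv2 = (-6.87302, -3.38095, -2.96825); divide by -6.87302 → v3 = (1.00000, 0.49192, 0.43187)
Requested entry of v3: -213/-433 = 0.4919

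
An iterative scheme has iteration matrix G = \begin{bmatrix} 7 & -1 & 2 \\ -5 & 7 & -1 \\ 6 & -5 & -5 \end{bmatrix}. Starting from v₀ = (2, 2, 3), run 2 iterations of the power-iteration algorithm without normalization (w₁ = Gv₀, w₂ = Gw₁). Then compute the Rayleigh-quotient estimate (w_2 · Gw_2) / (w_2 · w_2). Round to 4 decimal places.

λ ≈ 4.8220

w1 = Gv₀ = (7·2 + (-1)·2 + 2·3; (-5)·2 + 7·2 + (-1)·3; 6·2 + (-5)·2 + (-5)·3) = (18, 1, -13)
w2 = Gw1 = (7·18 + (-1)·1 + 2·(-13); (-5)·18 + 7·1 + (-1)·(-13); 6·18 + (-5)·1 + (-5)·(-13)) = (99, -70, 168)
Gw2 = (1099, -1153, 104)
w2·Gw2 = 99·1099 + (-70)·(-1153) + 168·104 = 206983; w2·w2 = 99·99 + (-70)·(-70) + 168·168 = 42925
λ ≈ 206983/42925 = 4.8220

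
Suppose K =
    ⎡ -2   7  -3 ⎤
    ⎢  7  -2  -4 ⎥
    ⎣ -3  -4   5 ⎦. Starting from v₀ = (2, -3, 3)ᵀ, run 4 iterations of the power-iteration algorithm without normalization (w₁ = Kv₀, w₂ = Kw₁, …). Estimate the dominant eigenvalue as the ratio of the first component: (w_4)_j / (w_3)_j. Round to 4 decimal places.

w1 = Kv₀ = ((-2)·2 + 7·(-3) + (-3)·3; 7·2 + (-2)·(-3) + (-4)·3; (-3)·2 + (-4)·(-3) + 5·3) = (-34, 8, 21)
w2 = Kw1 = ((-2)·(-34) + 7·8 + (-3)·21; 7·(-34) + (-2)·8 + (-4)·21; (-3)·(-34) + (-4)·8 + 5·21) = (61, -338, 175)
w3 = Kw2 = (-3013, 403, 2044)
w4 = Kw3 = (2715, -30073, 17647)
Ratio at component: 2715 / -3013 = -0.9011

-0.9011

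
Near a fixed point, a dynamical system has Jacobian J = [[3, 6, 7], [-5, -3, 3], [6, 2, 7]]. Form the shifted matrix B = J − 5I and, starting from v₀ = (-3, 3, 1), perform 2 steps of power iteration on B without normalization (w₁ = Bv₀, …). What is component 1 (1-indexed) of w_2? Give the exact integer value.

-168

B = J − 5I has rows (-2, 6, 7); (-5, -8, 3); (6, 2, 2)
w1 = Bv₀ = ((-2)·(-3) + 6·3 + 7·1; (-5)·(-3) + (-8)·3 + 3·1; 6·(-3) + 2·3 + 2·1) = (31, -6, -10)
w2 = Bw1 = ((-2)·31 + 6·(-6) + 7·(-10); (-5)·31 + (-8)·(-6) + 3·(-10); 6·31 + 2·(-6) + 2·(-10)) = (-168, -137, 154)
Requested component of w2: -168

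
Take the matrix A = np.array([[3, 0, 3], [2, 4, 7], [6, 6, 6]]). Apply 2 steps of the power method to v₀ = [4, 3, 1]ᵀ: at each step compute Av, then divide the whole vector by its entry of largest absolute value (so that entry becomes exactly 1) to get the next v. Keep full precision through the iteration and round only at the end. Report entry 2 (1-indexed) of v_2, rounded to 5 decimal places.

Av0 = (15.000000, 27.000000, 48.000000); divide by 48.000000 → v1 = (0.312500, 0.562500, 1.000000)
Av1 = (3.937500, 9.875000, 11.250000); divide by 11.250000 → v2 = (0.350000, 0.877778, 1.000000)
Requested entry of v2: 474/540 = 0.87778

0.87778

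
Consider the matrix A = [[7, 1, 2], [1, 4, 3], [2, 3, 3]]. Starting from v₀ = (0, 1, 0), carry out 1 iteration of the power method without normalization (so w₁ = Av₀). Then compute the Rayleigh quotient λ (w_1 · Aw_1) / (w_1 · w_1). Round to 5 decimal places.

λ ≈ 7.30769

w1 = Av₀ = (1, 4, 3)
Aw1 = (17, 26, 23)
w1·Aw1 = 1·17 + 4·26 + 3·23 = 190; w1·w1 = 1·1 + 4·4 + 3·3 = 26
λ ≈ 190/26 = 7.30769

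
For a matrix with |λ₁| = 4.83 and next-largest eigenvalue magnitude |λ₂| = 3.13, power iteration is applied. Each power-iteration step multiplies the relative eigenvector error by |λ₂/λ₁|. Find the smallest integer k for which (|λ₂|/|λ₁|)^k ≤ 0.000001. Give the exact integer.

|λ₂/λ₁| = 3.13/4.83 = 0.64803
Need k ≥ ln(0.000001) / ln(0.64803) = -13.8155 / -0.4338 ≈ 31.847
Smallest integer k satisfying the bound: 32

32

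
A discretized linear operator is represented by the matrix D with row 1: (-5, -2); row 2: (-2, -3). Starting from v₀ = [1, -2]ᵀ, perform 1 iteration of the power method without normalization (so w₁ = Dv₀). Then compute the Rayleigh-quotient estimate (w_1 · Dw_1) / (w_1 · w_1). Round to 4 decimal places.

w1 = Dv₀ = ((-5)·1 + (-2)·(-2); (-2)·1 + (-3)·(-2)) = (-1, 4)
Dw1 = (-3, -10)
w1·Dw1 = (-1)·(-3) + 4·(-10) = -37; w1·w1 = (-1)·(-1) + 4·4 = 17
λ ≈ -37/17 = -2.1765

-2.1765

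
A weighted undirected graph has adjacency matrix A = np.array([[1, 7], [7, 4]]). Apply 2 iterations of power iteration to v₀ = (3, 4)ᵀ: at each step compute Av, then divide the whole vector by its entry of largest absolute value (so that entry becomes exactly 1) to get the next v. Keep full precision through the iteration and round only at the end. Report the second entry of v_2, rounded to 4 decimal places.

1.0000

Av0 = (31.00000, 37.00000); divide by 37.00000 → v1 = (0.83784, 1.00000)
Av1 = (7.83784, 9.86486); divide by 9.86486 → v2 = (0.79452, 1.00000)
Requested entry of v2: 365/365 = 1.0000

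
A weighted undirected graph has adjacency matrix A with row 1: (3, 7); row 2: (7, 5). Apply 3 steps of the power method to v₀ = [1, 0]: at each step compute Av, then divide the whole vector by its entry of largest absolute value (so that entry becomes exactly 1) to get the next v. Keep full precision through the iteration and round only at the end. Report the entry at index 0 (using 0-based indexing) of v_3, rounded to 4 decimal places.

Av0 = (3.00000, 7.00000); divide by 7.00000 → v1 = (0.42857, 1.00000)
Av1 = (8.28571, 8.00000); divide by 8.28571 → v2 = (1.00000, 0.96552)
Av2 = (9.75862, 11.82759); divide by 11.82759 → v3 = (0.82507, 1.00000)
Requested entry of v3: 566/686 = 0.8251

0.8251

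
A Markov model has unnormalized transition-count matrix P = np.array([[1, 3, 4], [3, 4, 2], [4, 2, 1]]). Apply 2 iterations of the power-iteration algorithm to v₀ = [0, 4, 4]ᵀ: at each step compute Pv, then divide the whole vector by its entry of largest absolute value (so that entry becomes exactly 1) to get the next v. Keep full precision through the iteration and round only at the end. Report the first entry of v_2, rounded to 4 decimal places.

0.7255

Pv0 = (28.00000, 24.00000, 12.00000); divide by 28.00000 → v1 = (1.00000, 0.85714, 0.42857)
Pv1 = (5.28571, 7.28571, 6.14286); divide by 7.28571 → v2 = (0.72549, 1.00000, 0.84314)
Requested entry of v2: 148/204 = 0.7255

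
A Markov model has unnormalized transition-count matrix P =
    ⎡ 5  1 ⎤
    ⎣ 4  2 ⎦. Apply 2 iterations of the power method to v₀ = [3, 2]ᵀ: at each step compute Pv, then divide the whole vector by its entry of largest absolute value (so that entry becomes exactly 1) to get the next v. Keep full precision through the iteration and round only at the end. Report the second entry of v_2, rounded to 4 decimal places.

Pv0 = (17.00000, 16.00000); divide by 17.00000 → v1 = (1.00000, 0.94118)
Pv1 = (5.94118, 5.88235); divide by 5.94118 → v2 = (1.00000, 0.99010)
Requested entry of v2: 100/101 = 0.9901

0.9901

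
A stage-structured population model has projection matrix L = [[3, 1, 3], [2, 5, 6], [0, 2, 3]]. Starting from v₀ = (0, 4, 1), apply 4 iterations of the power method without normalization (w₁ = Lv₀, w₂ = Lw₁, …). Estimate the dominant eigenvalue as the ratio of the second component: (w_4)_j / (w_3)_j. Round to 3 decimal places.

w1 = Lv₀ = (7, 26, 11)
w2 = Lw1 = (80, 210, 85)
w3 = Lw2 = (705, 1720, 675)
w4 = Lw3 = (5860, 14060, 5465)
Ratio at component: 14060 / 1720 = 8.174

8.174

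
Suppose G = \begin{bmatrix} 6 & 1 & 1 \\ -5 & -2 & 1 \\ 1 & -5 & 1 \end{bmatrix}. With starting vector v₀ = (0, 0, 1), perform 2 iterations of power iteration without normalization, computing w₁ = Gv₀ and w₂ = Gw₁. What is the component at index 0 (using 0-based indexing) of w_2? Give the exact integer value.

w1 = Gv₀ = (6·0 + 1·0 + 1·1; (-5)·0 + (-2)·0 + 1·1; 1·0 + (-5)·0 + 1·1) = (1, 1, 1)
w2 = Gw1 = (6·1 + 1·1 + 1·1; (-5)·1 + (-2)·1 + 1·1; 1·1 + (-5)·1 + 1·1) = (8, -6, -3)
The requested component of w2 is 8.

8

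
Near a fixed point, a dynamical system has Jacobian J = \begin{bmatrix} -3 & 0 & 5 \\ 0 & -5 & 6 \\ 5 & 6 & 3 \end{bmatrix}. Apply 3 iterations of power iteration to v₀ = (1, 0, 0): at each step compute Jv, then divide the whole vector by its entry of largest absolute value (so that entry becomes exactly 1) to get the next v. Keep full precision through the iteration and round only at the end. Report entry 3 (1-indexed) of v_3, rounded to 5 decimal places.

Jv0 = (-3.000000, 0.000000, 5.000000); divide by 5.000000 → v1 = (-0.600000, 0.000000, 1.000000)
Jv1 = (6.800000, 6.000000, 0.000000); divide by 6.800000 → v2 = (1.000000, 0.882353, 0.000000)
Jv2 = (-3.000000, -4.411765, 10.294118); divide by 10.294118 → v3 = (-0.291429, -0.428571, 1.000000)
Requested entry of v3: 350/350 = 1.00000

1.00000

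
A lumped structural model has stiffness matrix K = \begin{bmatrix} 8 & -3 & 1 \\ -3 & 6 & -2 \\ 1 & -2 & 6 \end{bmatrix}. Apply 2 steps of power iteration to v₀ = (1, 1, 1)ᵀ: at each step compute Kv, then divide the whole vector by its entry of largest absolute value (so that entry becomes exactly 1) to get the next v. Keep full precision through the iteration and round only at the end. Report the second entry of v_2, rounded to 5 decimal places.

-0.44000

Kv0 = (6.000000, 1.000000, 5.000000); divide by 6.000000 → v1 = (1.000000, 0.166667, 0.833333)
Kv1 = (8.333333, -3.666667, 5.666667); divide by 8.333333 → v2 = (1.000000, -0.440000, 0.680000)
Requested entry of v2: -22/50 = -0.44000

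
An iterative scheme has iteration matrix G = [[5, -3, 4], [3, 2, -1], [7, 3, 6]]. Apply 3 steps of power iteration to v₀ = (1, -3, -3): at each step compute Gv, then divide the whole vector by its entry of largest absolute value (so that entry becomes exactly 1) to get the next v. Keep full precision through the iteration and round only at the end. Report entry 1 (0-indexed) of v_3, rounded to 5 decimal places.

Gv0 = (2.000000, 0.000000, -20.000000); divide by -20.000000 → v1 = (-0.100000, 0.000000, 1.000000)
Gv1 = (3.500000, -1.300000, 5.300000); divide by 5.300000 → v2 = (0.660377, -0.245283, 1.000000)
Gv2 = (8.037736, 0.490566, 9.886792); divide by 9.886792 → v3 = (0.812977, 0.049618, 1.000000)
Requested entry of v3: -52/-1048 = 0.04962

0.04962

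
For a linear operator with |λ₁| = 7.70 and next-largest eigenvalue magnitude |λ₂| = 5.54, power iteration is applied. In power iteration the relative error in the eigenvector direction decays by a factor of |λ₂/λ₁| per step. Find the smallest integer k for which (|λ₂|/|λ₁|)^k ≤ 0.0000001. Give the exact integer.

|λ₂/λ₁| = 5.54/7.70 = 0.71948
Need k ≥ ln(0.0000001) / ln(0.71948) = -16.1181 / -0.3292 ≈ 48.958
Smallest integer k satisfying the bound: 49

49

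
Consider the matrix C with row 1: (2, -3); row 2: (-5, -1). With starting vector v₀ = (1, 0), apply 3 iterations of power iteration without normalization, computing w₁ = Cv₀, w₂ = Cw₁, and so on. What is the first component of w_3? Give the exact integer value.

53

w1 = Cv₀ = (2·1 + (-3)·0; (-5)·1 + (-1)·0) = (2, -5)
w2 = Cw1 = (2·2 + (-3)·(-5); (-5)·2 + (-1)·(-5)) = (19, -5)
w3 = Cw2 = (53, -90)
The requested component of w3 is 53.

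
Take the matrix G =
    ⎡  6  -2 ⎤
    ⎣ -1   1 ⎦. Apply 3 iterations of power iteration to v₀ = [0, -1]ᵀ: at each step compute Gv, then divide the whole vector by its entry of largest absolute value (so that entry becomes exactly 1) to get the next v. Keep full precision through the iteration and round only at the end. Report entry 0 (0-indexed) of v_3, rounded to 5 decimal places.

Gv0 = (2.000000, -1.000000); divide by 2.000000 → v1 = (1.000000, -0.500000)
Gv1 = (7.000000, -1.500000); divide by 7.000000 → v2 = (1.000000, -0.214286)
Gv2 = (6.428571, -1.214286); divide by 6.428571 → v3 = (1.000000, -0.188889)
Requested entry of v3: 90/90 = 1.00000

1.00000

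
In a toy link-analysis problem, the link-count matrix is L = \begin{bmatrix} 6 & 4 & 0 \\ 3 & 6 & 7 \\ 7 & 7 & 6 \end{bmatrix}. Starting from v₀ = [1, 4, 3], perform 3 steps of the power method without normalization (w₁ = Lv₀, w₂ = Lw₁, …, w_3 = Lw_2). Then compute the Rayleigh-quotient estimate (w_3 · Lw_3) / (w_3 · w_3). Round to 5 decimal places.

λ ≈ 15.08839

w1 = Lv₀ = (6·1 + 4·4 + 0·3; 3·1 + 6·4 + 7·3; 7·1 + 7·4 + 6·3) = (22, 48, 53)
w2 = Lw1 = (6·22 + 4·48 + 0·53; 3·22 + 6·48 + 7·53; 7·22 + 7·48 + 6·53) = (324, 725, 808)
w3 = Lw2 = (4844, 10978, 12191)
Lw3 = (72976, 165737, 183900)
w3·Lw3 = 4844·72976 + 10978·165737 + 12191·183900 = 4414881430; w3·w3 = 4844·4844 + 10978·10978 + 12191·12191 = 292601301
λ ≈ 4414881430/292601301 = 15.08839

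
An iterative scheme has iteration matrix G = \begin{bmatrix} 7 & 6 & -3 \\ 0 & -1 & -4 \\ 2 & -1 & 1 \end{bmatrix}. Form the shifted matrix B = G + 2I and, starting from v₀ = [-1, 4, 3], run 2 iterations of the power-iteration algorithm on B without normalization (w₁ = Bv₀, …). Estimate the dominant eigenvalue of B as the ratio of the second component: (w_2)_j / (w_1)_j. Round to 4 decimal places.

μ ≈ 2.5000

B = G + 2I has rows (9, 6, -3); (0, 1, -4); (2, -1, 3)
w1 = Bv₀ = (6, -8, 3)
w2 = Bw1 = (-3, -20, 29)
Ratio: -20/-8 = 2.5000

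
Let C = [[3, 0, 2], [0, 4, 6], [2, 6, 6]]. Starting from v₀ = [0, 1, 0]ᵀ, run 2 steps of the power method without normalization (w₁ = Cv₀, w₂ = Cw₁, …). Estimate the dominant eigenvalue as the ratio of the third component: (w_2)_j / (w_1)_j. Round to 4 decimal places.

w1 = Cv₀ = (3·0 + 0·1 + 2·0; 0·0 + 4·1 + 6·0; 2·0 + 6·1 + 6·0) = (0, 4, 6)
w2 = Cw1 = (3·0 + 0·4 + 2·6; 0·0 + 4·4 + 6·6; 2·0 + 6·4 + 6·6) = (12, 52, 60)
Ratio at component: 60 / 6 = 10.0000

λ ≈ 10.0000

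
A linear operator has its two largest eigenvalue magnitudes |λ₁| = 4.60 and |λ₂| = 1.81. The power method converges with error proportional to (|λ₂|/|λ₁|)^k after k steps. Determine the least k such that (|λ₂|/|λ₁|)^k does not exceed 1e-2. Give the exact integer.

5

|λ₂/λ₁| = 1.81/4.60 = 0.39348
Need k ≥ ln(1e-2) / ln(0.39348) = -4.6052 / -0.9327 ≈ 4.937
Smallest integer k satisfying the bound: 5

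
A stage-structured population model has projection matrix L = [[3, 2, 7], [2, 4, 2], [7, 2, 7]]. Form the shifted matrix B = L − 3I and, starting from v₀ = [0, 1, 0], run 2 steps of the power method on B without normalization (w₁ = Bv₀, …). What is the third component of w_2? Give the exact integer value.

B = L − 3I has rows (0, 2, 7); (2, 1, 2); (7, 2, 4)
w1 = Bv₀ = (0·0 + 2·1 + 7·0; 2·0 + 1·1 + 2·0; 7·0 + 2·1 + 4·0) = (2, 1, 2)
w2 = Bw1 = (0·2 + 2·1 + 7·2; 2·2 + 1·1 + 2·2; 7·2 + 2·1 + 4·2) = (16, 9, 24)
Requested component of w2: 24

24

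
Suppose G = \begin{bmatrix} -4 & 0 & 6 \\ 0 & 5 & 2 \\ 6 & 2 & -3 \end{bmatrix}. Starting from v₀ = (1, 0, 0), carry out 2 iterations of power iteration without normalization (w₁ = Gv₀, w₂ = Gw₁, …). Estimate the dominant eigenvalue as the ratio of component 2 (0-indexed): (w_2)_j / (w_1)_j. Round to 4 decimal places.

w1 = Gv₀ = ((-4)·1 + 0·0 + 6·0; 0·1 + 5·0 + 2·0; 6·1 + 2·0 + (-3)·0) = (-4, 0, 6)
w2 = Gw1 = ((-4)·(-4) + 0·0 + 6·6; 0·(-4) + 5·0 + 2·6; 6·(-4) + 2·0 + (-3)·6) = (52, 12, -42)
Ratio at component: -42 / 6 = -7.0000

λ ≈ -7.0000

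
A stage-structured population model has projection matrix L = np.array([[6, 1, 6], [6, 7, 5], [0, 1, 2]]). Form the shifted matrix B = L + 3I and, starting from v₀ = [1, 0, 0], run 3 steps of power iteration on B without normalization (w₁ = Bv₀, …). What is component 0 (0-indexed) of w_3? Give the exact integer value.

B = L + 3I has rows (9, 1, 6); (6, 10, 5); (0, 1, 5)
w1 = Bv₀ = (9·1 + 1·0 + 6·0; 6·1 + 10·0 + 5·0; 0·1 + 1·0 + 5·0) = (9, 6, 0)
w2 = Bw1 = (9·9 + 1·6 + 6·0; 6·9 + 10·6 + 5·0; 0·9 + 1·6 + 5·0) = (87, 114, 6)
w3 = Bw2 = (933, 1692, 144)
Requested component of w3: 933

933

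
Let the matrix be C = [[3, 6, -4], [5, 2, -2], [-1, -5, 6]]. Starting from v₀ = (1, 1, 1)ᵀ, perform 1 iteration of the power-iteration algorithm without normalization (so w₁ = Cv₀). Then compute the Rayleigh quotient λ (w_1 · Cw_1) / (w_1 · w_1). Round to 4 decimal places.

λ ≈ 8.0000

w1 = Cv₀ = (3·1 + 6·1 + (-4)·1; 5·1 + 2·1 + (-2)·1; (-1)·1 + (-5)·1 + 6·1) = (5, 5, 0)
Cw1 = (45, 35, -30)
w1·Cw1 = 5·45 + 5·35 + 0·(-30) = 400; w1·w1 = 5·5 + 5·5 + 0·0 = 50
λ ≈ 400/50 = 8.0000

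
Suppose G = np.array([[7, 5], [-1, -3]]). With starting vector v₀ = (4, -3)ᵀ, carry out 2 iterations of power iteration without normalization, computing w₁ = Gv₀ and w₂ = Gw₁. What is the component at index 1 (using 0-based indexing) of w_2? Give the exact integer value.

w1 = Gv₀ = (7·4 + 5·(-3); (-1)·4 + (-3)·(-3)) = (13, 5)
w2 = Gw1 = (7·13 + 5·5; (-1)·13 + (-3)·5) = (116, -28)
The requested component of w2 is -28.

-28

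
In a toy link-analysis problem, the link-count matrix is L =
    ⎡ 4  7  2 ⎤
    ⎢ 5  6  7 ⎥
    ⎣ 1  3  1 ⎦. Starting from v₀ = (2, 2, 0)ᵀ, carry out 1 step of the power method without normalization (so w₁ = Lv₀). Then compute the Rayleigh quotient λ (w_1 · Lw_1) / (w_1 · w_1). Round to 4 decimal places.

w1 = Lv₀ = (4·2 + 7·2 + 2·0; 5·2 + 6·2 + 7·0; 1·2 + 3·2 + 1·0) = (22, 22, 8)
Lw1 = (258, 298, 96)
w1·Lw1 = 22·258 + 22·298 + 8·96 = 13000; w1·w1 = 22·22 + 22·22 + 8·8 = 1032
λ ≈ 13000/1032 = 12.5969

12.5969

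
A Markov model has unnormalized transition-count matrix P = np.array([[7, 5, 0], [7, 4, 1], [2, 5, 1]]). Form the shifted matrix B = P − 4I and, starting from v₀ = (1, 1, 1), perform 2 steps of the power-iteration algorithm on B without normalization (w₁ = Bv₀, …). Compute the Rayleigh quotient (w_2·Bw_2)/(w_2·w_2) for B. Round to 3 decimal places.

B = P − 4I has rows (3, 5, 0); (7, 0, 1); (2, 5, -3)
w1 = Bv₀ = (3·1 + 5·1 + 0·1; 7·1 + 0·1 + 1·1; 2·1 + 5·1 + (-3)·1) = (8, 8, 4)
w2 = Bw1 = (3·8 + 5·8 + 0·4; 7·8 + 0·8 + 1·4; 2·8 + 5·8 + (-3)·4) = (64, 60, 44)
Bw2 = (492, 492, 296)
w2·Bw2 = 74032; w2·w2 = 9632; μ ≈ 74032/9632 = 7.686

7.686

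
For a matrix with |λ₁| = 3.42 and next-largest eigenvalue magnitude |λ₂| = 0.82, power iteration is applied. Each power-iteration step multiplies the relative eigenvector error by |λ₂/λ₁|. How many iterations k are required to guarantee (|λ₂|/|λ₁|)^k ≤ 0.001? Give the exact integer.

5

|λ₂/λ₁| = 0.82/3.42 = 0.23977
Need k ≥ ln(0.001) / ln(0.23977) = -6.9078 / -1.4281 ≈ 4.837
Smallest integer k satisfying the bound: 5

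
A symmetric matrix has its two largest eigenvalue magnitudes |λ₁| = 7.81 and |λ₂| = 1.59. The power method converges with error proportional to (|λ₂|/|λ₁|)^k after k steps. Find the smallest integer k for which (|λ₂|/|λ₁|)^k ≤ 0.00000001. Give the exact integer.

|λ₂/λ₁| = 1.59/7.81 = 0.20359
Need k ≥ ln(0.00000001) / ln(0.20359) = -18.4207 / -1.5917 ≈ 11.573
Smallest integer k satisfying the bound: 12

12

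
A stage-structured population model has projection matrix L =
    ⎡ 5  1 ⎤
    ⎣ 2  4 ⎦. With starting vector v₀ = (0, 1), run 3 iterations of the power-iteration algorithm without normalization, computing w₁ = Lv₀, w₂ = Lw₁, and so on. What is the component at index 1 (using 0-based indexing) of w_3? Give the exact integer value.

w1 = Lv₀ = (1, 4)
w2 = Lw1 = (9, 18)
w3 = Lw2 = (63, 90)
The requested component of w3 is 90.

90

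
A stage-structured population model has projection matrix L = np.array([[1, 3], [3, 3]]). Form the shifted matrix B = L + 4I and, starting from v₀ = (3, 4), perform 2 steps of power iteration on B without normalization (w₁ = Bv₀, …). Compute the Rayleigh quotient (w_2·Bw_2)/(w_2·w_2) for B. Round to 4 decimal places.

B = L + 4I has rows (5, 3); (3, 7)
w1 = Bv₀ = (27, 37)
w2 = Bw1 = (246, 340)
Bw2 = (2250, 3118)
w2·Bw2 = 1613620; w2·w2 = 176116; μ ≈ 1613620/176116 = 9.1623

μ ≈ 9.1623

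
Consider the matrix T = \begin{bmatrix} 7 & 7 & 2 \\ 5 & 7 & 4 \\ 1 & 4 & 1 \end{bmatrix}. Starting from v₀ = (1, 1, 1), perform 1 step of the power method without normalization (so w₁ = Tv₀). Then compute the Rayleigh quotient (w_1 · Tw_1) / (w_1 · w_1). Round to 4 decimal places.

λ ≈ 14.1387

w1 = Tv₀ = (7·1 + 7·1 + 2·1; 5·1 + 7·1 + 4·1; 1·1 + 4·1 + 1·1) = (16, 16, 6)
Tw1 = (236, 216, 86)
w1·Tw1 = 16·236 + 16·216 + 6·86 = 7748; w1·w1 = 16·16 + 16·16 + 6·6 = 548
λ ≈ 7748/548 = 14.1387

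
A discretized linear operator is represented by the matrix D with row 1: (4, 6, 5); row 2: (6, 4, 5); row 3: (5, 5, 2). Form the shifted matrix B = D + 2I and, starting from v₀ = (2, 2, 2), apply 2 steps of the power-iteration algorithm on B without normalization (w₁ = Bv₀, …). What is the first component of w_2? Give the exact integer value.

B = D + 2I has rows (6, 6, 5); (6, 6, 5); (5, 5, 4)
w1 = Bv₀ = (6·2 + 6·2 + 5·2; 6·2 + 6·2 + 5·2; 5·2 + 5·2 + 4·2) = (34, 34, 28)
w2 = Bw1 = (6·34 + 6·34 + 5·28; 6·34 + 6·34 + 5·28; 5·34 + 5·34 + 4·28) = (548, 548, 452)
Requested component of w2: 548

548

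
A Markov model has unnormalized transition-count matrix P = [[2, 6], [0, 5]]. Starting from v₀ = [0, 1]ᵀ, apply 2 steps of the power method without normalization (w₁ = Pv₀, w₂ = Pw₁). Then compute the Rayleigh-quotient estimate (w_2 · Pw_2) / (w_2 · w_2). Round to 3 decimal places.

λ ≈ 5.422

w1 = Pv₀ = (2·0 + 6·1; 0·0 + 5·1) = (6, 5)
w2 = Pw1 = (2·6 + 6·5; 0·6 + 5·5) = (42, 25)
Pw2 = (234, 125)
w2·Pw2 = 42·234 + 25·125 = 12953; w2·w2 = 42·42 + 25·25 = 2389
λ ≈ 12953/2389 = 5.422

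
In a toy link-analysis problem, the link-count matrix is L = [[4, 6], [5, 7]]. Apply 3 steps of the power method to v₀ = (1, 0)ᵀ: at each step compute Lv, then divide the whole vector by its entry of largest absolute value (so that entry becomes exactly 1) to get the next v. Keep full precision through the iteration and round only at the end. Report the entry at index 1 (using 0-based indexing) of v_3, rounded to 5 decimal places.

Lv0 = (4.000000, 5.000000); divide by 5.000000 → v1 = (0.800000, 1.000000)
Lv1 = (9.200000, 11.000000); divide by 11.000000 → v2 = (0.836364, 1.000000)
Lv2 = (9.345455, 11.181818); divide by 11.181818 → v3 = (0.835772, 1.000000)
Requested entry of v3: 615/615 = 1.00000

1.00000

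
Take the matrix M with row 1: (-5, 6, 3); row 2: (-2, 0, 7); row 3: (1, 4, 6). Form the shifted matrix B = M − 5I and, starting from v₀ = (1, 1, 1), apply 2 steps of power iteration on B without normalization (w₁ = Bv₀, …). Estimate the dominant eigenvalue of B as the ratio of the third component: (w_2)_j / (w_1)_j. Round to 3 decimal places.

B = M − 5I has rows (-10, 6, 3); (-2, -5, 7); (1, 4, 1)
w1 = Bv₀ = (-1, 0, 6)
w2 = Bw1 = (28, 44, 5)
Ratio: 5/6 = 0.833

0.833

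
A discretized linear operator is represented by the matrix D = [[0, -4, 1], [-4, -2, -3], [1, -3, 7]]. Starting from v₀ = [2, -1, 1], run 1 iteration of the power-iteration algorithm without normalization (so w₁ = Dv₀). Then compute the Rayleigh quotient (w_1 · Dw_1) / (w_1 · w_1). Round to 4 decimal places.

7.8960

w1 = Dv₀ = (5, -9, 12)
Dw1 = (48, -38, 116)
w1·Dw1 = 5·48 + (-9)·(-38) + 12·116 = 1974; w1·w1 = 5·5 + (-9)·(-9) + 12·12 = 250
λ ≈ 1974/250 = 7.8960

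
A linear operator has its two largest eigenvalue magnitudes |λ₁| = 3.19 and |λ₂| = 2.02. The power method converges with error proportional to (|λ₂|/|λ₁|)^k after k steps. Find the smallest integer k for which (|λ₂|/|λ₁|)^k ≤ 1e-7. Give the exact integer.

36

|λ₂/λ₁| = 2.02/3.19 = 0.63323
Need k ≥ ln(1e-7) / ln(0.63323) = -16.1181 / -0.4569 ≈ 35.275
Smallest integer k satisfying the bound: 36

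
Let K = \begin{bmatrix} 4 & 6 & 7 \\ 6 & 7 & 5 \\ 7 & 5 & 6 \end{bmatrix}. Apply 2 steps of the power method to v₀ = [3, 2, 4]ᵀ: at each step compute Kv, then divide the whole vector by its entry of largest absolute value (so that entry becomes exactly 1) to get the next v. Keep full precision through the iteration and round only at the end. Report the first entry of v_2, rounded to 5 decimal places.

0.94864

Kv0 = (52.000000, 52.000000, 55.000000); divide by 55.000000 → v1 = (0.945455, 0.945455, 1.000000)
Kv1 = (16.454545, 17.290909, 17.345455); divide by 17.345455 → v2 = (0.948637, 0.996855, 1.000000)
Requested entry of v2: 905/954 = 0.94864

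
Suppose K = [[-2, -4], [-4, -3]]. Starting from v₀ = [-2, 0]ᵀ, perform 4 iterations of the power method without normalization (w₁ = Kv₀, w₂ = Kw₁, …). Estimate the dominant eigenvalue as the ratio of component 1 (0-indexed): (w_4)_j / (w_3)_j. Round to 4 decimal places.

w1 = Kv₀ = (4, 8)
w2 = Kw1 = (-40, -40)
w3 = Kw2 = (240, 280)
w4 = Kw3 = (-1600, -1800)
Ratio at component: -1800 / 280 = -6.4286

λ ≈ -6.4286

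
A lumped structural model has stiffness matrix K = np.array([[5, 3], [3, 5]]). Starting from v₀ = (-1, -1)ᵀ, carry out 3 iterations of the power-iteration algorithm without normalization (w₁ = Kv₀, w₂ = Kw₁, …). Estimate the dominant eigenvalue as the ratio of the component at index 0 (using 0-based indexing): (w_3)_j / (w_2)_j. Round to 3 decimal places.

w1 = Kv₀ = (5·(-1) + 3·(-1); 3·(-1) + 5·(-1)) = (-8, -8)
w2 = Kw1 = (5·(-8) + 3·(-8); 3·(-8) + 5·(-8)) = (-64, -64)
w3 = Kw2 = (-512, -512)
Ratio at component: -512 / -64 = 8.000

8.000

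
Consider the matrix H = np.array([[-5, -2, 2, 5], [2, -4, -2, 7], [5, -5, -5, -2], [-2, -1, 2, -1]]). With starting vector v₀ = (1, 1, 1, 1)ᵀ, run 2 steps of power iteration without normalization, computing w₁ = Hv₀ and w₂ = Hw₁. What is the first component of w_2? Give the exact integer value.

w1 = Hv₀ = (0, 3, -7, -2)
w2 = Hw1 = (-30, -12, 24, -15)
The requested component of w2 is -30.

-30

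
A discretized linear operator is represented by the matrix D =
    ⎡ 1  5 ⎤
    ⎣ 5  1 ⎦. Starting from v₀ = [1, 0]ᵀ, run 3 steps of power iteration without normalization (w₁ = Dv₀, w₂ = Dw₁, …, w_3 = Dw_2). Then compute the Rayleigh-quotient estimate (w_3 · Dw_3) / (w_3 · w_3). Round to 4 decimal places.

w1 = Dv₀ = (1·1 + 5·0; 5·1 + 1·0) = (1, 5)
w2 = Dw1 = (1·1 + 5·5; 5·1 + 1·5) = (26, 10)
w3 = Dw2 = (76, 140)
Dw3 = (776, 520)
w3·Dw3 = 76·776 + 140·520 = 131776; w3·w3 = 76·76 + 140·140 = 25376
λ ≈ 131776/25376 = 5.1929

λ ≈ 5.1929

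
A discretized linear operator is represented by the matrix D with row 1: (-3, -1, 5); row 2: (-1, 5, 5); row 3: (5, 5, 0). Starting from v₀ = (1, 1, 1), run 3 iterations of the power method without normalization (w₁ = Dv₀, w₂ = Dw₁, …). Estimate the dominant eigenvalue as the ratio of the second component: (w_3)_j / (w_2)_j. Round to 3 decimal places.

λ ≈ 7.255

w1 = Dv₀ = ((-3)·1 + (-1)·1 + 5·1; (-1)·1 + 5·1 + 5·1; 5·1 + 5·1 + 0·1) = (1, 9, 10)
w2 = Dw1 = ((-3)·1 + (-1)·9 + 5·10; (-1)·1 + 5·9 + 5·10; 5·1 + 5·9 + 0·10) = (38, 94, 50)
w3 = Dw2 = (42, 682, 660)
Ratio at component: 682 / 94 = 7.255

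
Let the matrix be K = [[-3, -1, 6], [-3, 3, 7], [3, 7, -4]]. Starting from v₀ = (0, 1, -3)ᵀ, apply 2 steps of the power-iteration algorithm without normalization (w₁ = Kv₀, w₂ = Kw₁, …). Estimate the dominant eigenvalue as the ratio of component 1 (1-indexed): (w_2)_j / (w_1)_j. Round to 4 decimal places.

w1 = Kv₀ = ((-3)·0 + (-1)·1 + 6·(-3); (-3)·0 + 3·1 + 7·(-3); 3·0 + 7·1 + (-4)·(-3)) = (-19, -18, 19)
w2 = Kw1 = ((-3)·(-19) + (-1)·(-18) + 6·19; (-3)·(-19) + 3·(-18) + 7·19; 3·(-19) + 7·(-18) + (-4)·19) = (189, 136, -259)
Ratio at component: 189 / -19 = -9.9474

-9.9474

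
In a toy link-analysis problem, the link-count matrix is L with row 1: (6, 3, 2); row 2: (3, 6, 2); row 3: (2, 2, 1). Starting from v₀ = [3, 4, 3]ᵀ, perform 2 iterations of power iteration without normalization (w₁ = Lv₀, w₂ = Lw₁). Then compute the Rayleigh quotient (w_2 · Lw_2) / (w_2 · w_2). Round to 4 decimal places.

9.8981

w1 = Lv₀ = (6·3 + 3·4 + 2·3; 3·3 + 6·4 + 2·3; 2·3 + 2·4 + 1·3) = (36, 39, 17)
w2 = Lw1 = (6·36 + 3·39 + 2·17; 3·36 + 6·39 + 2·17; 2·36 + 2·39 + 1·17) = (367, 376, 167)
Lw2 = (3664, 3691, 1653)
w2·Lw2 = 367·3664 + 376·3691 + 167·1653 = 3008555; w2·w2 = 367·367 + 376·376 + 167·167 = 303954
λ ≈ 3008555/303954 = 9.8981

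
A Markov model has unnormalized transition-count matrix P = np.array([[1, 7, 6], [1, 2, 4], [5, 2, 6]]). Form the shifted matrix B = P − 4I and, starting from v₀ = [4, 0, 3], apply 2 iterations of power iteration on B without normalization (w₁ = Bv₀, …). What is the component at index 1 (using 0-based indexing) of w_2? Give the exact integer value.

78

B = P − 4I has rows (-3, 7, 6); (1, -2, 4); (5, 2, 2)
w1 = Bv₀ = ((-3)·4 + 7·0 + 6·3; 1·4 + (-2)·0 + 4·3; 5·4 + 2·0 + 2·3) = (6, 16, 26)
w2 = Bw1 = ((-3)·6 + 7·16 + 6·26; 1·6 + (-2)·16 + 4·26; 5·6 + 2·16 + 2·26) = (250, 78, 114)
Requested component of w2: 78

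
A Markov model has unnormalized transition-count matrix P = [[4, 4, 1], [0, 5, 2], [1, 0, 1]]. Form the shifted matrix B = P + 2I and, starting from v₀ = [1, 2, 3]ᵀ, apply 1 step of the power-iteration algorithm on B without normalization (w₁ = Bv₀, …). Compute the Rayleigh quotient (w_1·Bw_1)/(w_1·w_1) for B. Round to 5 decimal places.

8.78834

B = P + 2I has rows (6, 4, 1); (0, 7, 2); (1, 0, 3)
w1 = Bv₀ = (6·1 + 4·2 + 1·3; 0·1 + 7·2 + 2·3; 1·1 + 0·2 + 3·3) = (17, 20, 10)
Bw1 = (192, 160, 47)
w1·Bw1 = 6934; w1·w1 = 789; μ ≈ 6934/789 = 8.78834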